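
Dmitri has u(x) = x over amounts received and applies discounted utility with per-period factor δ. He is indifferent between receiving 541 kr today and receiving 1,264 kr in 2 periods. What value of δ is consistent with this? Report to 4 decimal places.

δ ≈ 0.6542

The payoff in 2 periods is discounted by δ^2, so u(541) = δ^2·u(1264) and δ^2 = u(541)/u(1264).
With u(x) = x: δ^2 = 541/1264 = 0.42801.
Taking the square root: δ = 0.42801^(1/2) ≈ 0.6542.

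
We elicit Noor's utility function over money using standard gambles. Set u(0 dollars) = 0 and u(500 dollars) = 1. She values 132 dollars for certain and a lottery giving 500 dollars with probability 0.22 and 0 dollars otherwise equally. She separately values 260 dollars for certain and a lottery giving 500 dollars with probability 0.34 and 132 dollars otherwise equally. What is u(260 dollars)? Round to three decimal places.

First, u(132 dollars) = 0.22·u(500 dollars) + 0.78·u(0 dollars) = 0.22.
Chaining: u(260 dollars) = 0.34·1.00 + 0.66·0.22 = 0.4852.

0.485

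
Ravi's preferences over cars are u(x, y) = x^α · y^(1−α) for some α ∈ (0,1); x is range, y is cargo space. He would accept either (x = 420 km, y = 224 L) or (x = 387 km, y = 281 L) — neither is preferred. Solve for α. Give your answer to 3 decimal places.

α ≈ 0.735

Set the two utilities equal: 420^α·224^(1−α) = 387^α·281^(1−α).
Rearrange to (420/387)^α = (281/224)^(1−α) and take logs: α·0.081830 = (1−α)·0.226709.
With A = 0.081830 and B = 0.226709: α·A = (1−α)·B, so α = B/(A+B) = 0.226709/0.308539 ≈ 0.735.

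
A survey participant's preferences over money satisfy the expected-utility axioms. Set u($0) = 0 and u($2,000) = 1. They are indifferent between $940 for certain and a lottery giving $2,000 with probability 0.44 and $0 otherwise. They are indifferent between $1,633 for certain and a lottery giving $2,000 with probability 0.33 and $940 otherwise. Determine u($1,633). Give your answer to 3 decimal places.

From the first indifference, u($940) = 0.44·u($2,000) + 0.56·u($0) = 0.44·1 + 0.56·0 = 0.44.
The second indifference gives u($1,633) = 0.33·u($2,000) + 0.67·u($940) = 0.33·1.00 + 0.67·0.44 = 0.6248.

0.625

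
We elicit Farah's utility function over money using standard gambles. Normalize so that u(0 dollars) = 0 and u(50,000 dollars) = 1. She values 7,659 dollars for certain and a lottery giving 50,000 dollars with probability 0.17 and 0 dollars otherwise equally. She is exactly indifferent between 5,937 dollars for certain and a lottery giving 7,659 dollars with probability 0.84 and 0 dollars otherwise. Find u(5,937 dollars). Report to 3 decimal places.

From the first indifference, u(7,659 dollars) = 0.17·u(50,000 dollars) + 0.83·u(0 dollars) = 0.17·1 + 0.83·0 = 0.17.
Chaining: u(5,937 dollars) = 0.84·0.17 + 0.16·0.00 = 0.1428.

0.143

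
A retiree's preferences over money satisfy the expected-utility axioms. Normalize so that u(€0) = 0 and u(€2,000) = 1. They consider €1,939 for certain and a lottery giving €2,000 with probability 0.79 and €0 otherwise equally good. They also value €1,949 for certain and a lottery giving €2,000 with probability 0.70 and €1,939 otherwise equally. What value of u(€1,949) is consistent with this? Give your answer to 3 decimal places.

0.937

From the first indifference, u(€1,939) = 0.79·u(€2,000) + 0.21·u(€0) = 0.79·1 + 0.21·0 = 0.79.
Then u(€1,949) = 0.70·u(€2,000) + 0.30·u(€1,939) = 0.70·1.00 + 0.30·0.79 = 0.9370.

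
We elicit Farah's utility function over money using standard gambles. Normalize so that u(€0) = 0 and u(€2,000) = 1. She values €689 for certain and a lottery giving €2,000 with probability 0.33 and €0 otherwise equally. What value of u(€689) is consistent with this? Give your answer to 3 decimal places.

By the standard-gamble method, u(€689) is just the indifference probability on the best outcome: 0.33.

0.330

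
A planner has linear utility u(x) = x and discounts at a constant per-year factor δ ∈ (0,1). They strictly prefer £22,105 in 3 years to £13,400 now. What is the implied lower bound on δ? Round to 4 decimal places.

The preference means 13400 < δ^3·22105.
Hence δ^3 > 13400/22105 = 0.60620, and x ↦ x^(1/3) is increasing on (0,∞).
δ > (13400/22105)^(1/3) ≈ 0.8463.

δ > 0.8463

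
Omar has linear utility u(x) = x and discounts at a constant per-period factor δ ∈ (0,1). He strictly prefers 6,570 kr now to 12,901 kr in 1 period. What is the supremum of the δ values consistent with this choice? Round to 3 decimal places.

The preference means 6570 > δ·12901.
Dividing through by 12901 gives δ < 0.50926.

δ < 0.509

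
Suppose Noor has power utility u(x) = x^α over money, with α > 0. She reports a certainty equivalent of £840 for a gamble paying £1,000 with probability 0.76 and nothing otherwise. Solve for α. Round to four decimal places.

α ≈ 1.5740

EU(lottery) = 0.76·1000^α + 0.24·0 = 0.76·1000^α.
Indifference: 840^α = 0.76·1000^α, so (840/1000)^α = 0.76.
α = ln(0.76) / ln(840/1000) = -0.2744368/-0.1743534 ≈ 1.5740.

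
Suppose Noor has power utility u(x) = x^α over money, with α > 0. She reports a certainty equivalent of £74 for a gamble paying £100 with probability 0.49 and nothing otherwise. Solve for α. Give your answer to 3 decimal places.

α ≈ 2.369

EU(lottery) = 0.49·100^α + 0.51·0 = 0.49·100^α.
Indifference: 74^α = 0.49·100^α, so (74/100)^α = 0.49.
α = ln(0.49) / ln(74/100) = -0.713350/-0.301105 ≈ 2.369.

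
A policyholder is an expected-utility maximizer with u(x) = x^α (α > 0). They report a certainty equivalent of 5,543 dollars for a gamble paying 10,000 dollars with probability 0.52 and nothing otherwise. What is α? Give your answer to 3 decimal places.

α ≈ 1.108

EU(lottery) = 0.52·10000^α + 0.48·0 = 0.52·10000^α.
Indifference: 5543^α = 0.52·10000^α, so (5543/10000)^α = 0.52.
α = ln(0.52) / ln(5543/10000) = -0.653926/-0.590049 ≈ 1.108.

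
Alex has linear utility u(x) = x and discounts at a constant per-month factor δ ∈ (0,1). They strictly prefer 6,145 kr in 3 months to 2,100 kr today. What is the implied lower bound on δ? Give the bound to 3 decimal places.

δ > 0.699

The preference means 2100 < δ^3·6145.
So δ^3 > 2100/6145 = 0.34174; taking the cube root of both positive sides preserves the inequality.
δ > (2100/6145)^(1/3) ≈ 0.699.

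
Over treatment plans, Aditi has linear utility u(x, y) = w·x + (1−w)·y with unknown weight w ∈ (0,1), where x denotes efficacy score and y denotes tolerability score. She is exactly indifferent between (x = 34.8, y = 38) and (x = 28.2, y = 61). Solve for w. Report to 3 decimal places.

u(34.8,38) = u(28.2,61) means w·34.8 + (1−w)·38 = w·28.2 + (1−w)·61.
w·(34.8−28.2) = (1−w)·(61−38), i.e. w·6.6 = (1−w)·23.
So w/(1−w) = 23/6.6 = 3.4848, giving w = 23/(6.6+23) = 0.777.

w = 0.777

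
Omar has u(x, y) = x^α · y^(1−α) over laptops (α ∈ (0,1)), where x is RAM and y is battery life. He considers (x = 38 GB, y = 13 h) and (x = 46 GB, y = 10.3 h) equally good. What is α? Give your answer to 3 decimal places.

Set the two utilities equal: 38^α·13^(1−α) = 46^α·10.3^(1−α).
Taking logs: α·ln 38 + (1−α)·ln 13 = α·ln 46 + (1−α)·ln 10.3, i.e. α·-0.191055 = (1−α)·-0.232805.
With A = -0.191055 and B = -0.232805: α·A = (1−α)·B, so α = B/(A+B) = -0.232805/-0.423860 ≈ 0.549.

α ≈ 0.549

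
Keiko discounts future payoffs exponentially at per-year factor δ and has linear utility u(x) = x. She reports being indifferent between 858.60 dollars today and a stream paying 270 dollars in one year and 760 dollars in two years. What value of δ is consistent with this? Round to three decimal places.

The stream is worth 270δ + 760δ² today, so 270δ + 760δ² = 858.60.
Rearranged: 760δ² + 270δ − 858.60 = 0.
The positive root is δ = [−270 + √(270² + 4·760·858.60)] / (2·760) = (−270 + 1638.000)/1520 ≈ 0.900.

δ ≈ 0.900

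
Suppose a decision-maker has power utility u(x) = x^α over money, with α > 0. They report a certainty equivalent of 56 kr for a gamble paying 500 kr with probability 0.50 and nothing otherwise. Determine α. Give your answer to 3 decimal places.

EU(lottery) = 0.50·500^α + 0.50·0 = 0.50·500^α.
Equating: 56^α = 0.50·500^α, i.e. 0.1120^α = 0.50.
Taking logs: α·ln(56/500) = ln(0.50), so α = -0.693147 / -2.189256 ≈ 0.317.

α ≈ 0.317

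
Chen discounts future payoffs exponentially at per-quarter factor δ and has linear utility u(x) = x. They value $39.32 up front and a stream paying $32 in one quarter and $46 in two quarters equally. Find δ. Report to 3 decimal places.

δ ≈ 0.640

Equating present values: 39.32 = 32δ + 46δ².
Rearranged: 46δ² + 32δ − 39.32 = 0.
δ = (−32 + √(32² + 4·46·39.32)) / (2·46) = (−32 + √8258.88) / 92 ≈ 0.640.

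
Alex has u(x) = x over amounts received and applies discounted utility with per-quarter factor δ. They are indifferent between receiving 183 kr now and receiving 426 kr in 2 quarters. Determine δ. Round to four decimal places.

δ ≈ 0.6554

The payoff in 2 quarters is discounted by δ^2, so u(183) = δ^2·u(426) and δ^2 = u(183)/u(426).
With u(x) = x: δ^2 = 183/426 = 0.42958.
Hence δ = (0.42958)^(1/2) = 0.655422.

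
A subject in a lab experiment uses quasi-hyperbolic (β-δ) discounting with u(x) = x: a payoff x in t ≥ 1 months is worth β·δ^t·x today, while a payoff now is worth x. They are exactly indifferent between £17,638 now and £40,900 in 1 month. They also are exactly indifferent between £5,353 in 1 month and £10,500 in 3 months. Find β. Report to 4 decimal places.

β ≈ 0.6040

The second indifference involves only future payoffs, so β cancels: β·δ^1·5353 = β·δ^3·10500, giving δ^2 = 5353/10500 = 0.50981, so δ = 0.71401.
The first indifference: 17638 = β·δ·40900, so β = 17638/(δ·40900) = 17638/(0.71401·40900) ≈ 0.6040.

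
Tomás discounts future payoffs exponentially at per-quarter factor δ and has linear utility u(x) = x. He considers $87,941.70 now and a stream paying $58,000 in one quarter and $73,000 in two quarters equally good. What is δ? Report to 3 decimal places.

δ ≈ 0.770

Equating present values: 87941.70 = 58000δ + 73000δ².
That is, 73000δ² + 58000δ − 87941.70 = 0, a quadratic in δ.
By the quadratic formula (taking the positive root), δ = (−58000 + √29042976400.00) / 146000 ≈ 0.770.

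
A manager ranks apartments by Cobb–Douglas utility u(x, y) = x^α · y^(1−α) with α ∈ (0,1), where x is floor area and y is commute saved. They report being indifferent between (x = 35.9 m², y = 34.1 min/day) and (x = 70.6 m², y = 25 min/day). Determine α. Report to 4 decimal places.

α ≈ 0.3146

The Cobb–Douglas utilities coincide, so 35.9^α·34.1^(1−α) = 70.6^α·25^(1−α).
Taking logs: α·ln 35.9 + (1−α)·ln 34.1 = α·ln 70.6 + (1−α)·ln 25, i.e. α·-0.6762928 = (1−α)·-0.3104216.
With A = -0.6762928 and B = -0.3104216: α·A = (1−α)·B, so α = B/(A+B) = -0.3104216/-0.9867144 ≈ 0.3146.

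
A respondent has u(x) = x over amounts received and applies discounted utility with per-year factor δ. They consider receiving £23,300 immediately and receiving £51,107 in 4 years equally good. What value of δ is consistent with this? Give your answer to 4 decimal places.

δ ≈ 0.8217

The payoff in 4 years is discounted by δ^4, so u(23300) = δ^4·u(51107) and δ^4 = u(23300)/u(51107).
With u(x) = x: δ^4 = 23300/51107 = 0.45591.
So δ = 0.45591^(1/4) ≈ 0.8217.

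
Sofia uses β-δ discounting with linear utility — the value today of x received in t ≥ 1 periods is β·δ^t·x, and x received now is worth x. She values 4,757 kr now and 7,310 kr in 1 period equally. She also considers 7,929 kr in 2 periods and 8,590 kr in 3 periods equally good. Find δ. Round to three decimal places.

δ ≈ 0.923

From the later pair, β·δ^2·7929 = β·δ^3·8590; dividing through, δ = 7929/8590 = 0.92305.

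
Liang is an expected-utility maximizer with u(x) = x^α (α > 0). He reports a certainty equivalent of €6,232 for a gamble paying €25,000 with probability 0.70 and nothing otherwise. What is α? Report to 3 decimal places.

The lottery's expected utility is 0.70·u(25000) + 0.30·u(0) = 0.70·25000^α (since u(0) = 0 for α > 0).
Setting u(6232) equal to that: 6232^α = 0.70·25000^α ⇒ (6232/25000)^α = 0.70.
Take logs: α = ln 0.70 / ln(6232/25000) ≈ 0.25675.

α ≈ 0.257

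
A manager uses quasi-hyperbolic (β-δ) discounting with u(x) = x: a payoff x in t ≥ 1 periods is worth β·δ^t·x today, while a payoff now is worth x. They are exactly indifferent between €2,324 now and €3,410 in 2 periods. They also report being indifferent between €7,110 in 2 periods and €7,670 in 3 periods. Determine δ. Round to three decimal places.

δ ≈ 0.927

Both payoffs in the second observation are in the future, so β drops out: δ^2·7110 = δ^3·7670 ⇒ δ = 7110/7670 = 0.92699.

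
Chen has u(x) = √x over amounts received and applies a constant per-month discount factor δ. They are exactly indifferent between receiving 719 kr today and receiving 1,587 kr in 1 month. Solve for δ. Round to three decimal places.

δ ≈ 0.673

Indifference means u(719) = δ · u(1587), so δ = u(719)/u(1587).
With u(x) = √x: δ = √719/√1587 = √(719/1587) = 0.67309.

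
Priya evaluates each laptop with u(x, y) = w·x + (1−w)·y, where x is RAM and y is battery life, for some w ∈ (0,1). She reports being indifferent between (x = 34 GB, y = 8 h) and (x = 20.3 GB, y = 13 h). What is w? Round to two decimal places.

w = 0.27

Equating utilities: w·34 + (1−w)·8 = w·20.3 + (1−w)·13.
Rearranging, 13.7·w − 5·(1−w) = 0.
Hence w = 5/(13.7+5) = 5/18.7 = 0.27.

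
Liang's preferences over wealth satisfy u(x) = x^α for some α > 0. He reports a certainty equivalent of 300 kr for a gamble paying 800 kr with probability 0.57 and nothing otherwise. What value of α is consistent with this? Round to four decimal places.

EU(lottery) = 0.57·800^α + 0.43·0 = 0.57·800^α.
Equating: 300^α = 0.57·800^α, i.e. 0.3750^α = 0.57.
Take logs: α = ln 0.57 / ln(300/800) ≈ 0.573106.

α ≈ 0.5731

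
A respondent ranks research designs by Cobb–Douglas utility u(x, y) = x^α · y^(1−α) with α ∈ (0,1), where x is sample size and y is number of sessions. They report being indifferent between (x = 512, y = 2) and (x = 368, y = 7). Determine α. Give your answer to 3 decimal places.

α ≈ 0.791

Indifference: 512^α · 2^(1−α) = 368^α · 7^(1−α).
Rearrange to (512/368)^α = (7/2)^(1−α) and take logs: α·0.330242 = (1−α)·1.252763.
So α/(1−α) = (1.252763)/(0.330242) = 3.793470, and α = 3.793470/4.793470 ≈ 0.791.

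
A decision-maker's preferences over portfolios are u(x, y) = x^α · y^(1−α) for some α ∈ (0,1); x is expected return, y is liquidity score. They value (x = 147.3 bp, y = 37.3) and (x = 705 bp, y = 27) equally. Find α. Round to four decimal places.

α ≈ 0.1711

Indifference: 147.3^α · 37.3^(1−α) = 705^α · 27^(1−α).
Rearrange to (147.3/705)^α = (27/37.3)^(1−α) and take logs: α·-1.5657265 = (1−α)·-0.3231565.
With A = -1.5657265 and B = -0.3231565: α·A = (1−α)·B, so α = B/(A+B) = -0.3231565/-1.8888830 ≈ 0.1711.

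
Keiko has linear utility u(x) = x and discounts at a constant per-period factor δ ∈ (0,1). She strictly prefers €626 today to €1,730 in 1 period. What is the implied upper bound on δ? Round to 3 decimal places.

δ < 0.362

Under u(x) = x this choice says 626 > δ·1730.
Dividing through by 1730 gives δ < 0.36185.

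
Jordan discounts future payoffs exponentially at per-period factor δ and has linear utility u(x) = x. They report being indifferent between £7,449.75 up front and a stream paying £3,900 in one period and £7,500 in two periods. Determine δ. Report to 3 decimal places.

δ ≈ 0.770

The stream is worth 3900δ + 7500δ² today, so 3900δ + 7500δ² = 7449.75.
That is, 7500δ² + 3900δ − 7449.75 = 0, a quadratic in δ.
δ = (−3900 + √(3900² + 4·7500·7449.75)) / (2·7500) = (−3900 + √238702500.00) / 15000 ≈ 0.770.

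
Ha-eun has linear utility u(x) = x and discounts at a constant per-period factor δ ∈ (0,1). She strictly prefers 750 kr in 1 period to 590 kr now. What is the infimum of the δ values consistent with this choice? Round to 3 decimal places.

δ > 0.787

The preference means 590 < δ·750.
Dividing through by 750 gives δ > 0.78667.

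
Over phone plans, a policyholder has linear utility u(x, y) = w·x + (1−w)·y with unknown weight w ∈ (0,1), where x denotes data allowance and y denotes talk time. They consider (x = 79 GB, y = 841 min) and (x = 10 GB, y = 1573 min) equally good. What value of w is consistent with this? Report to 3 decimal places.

Equating utilities: w·79 + (1−w)·841 = w·10 + (1−w)·1573.
Collecting terms: w·69 = (1−w)·732.
Hence w = 732/(69+732) = 732/801 = 0.914.

w = 0.914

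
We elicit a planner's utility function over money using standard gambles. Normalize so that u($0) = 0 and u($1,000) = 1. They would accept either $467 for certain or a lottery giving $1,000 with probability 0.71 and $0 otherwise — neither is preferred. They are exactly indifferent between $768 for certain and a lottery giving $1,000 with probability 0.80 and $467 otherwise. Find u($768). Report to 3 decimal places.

From the first indifference, u($467) = 0.71·u($1,000) + 0.29·u($0) = 0.71·1 + 0.29·0 = 0.71.
Then u($768) = 0.80·u($1,000) + 0.20·u($467) = 0.80·1.00 + 0.20·0.71 = 0.9420.

0.942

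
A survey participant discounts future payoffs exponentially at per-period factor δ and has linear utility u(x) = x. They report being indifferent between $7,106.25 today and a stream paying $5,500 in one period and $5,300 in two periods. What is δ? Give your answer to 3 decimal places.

The stream is worth 5500δ + 5300δ² today, so 5500δ + 5300δ² = 7106.25.
That is, 5300δ² + 5500δ − 7106.25 = 0, a quadratic in δ.
δ = (−5500 + √(5500² + 4·5300·7106.25)) / (2·5300) = (−5500 + √180902500.00) / 10600 ≈ 0.750.

δ ≈ 0.750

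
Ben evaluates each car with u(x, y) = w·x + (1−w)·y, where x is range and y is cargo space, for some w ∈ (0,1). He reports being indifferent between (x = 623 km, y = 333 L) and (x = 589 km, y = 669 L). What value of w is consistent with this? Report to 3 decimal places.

Indifference: w·623 + (1−w)·333 = w·589 + (1−w)·669.
Collecting terms: w·34 = (1−w)·336.
Hence w = 336/(34+336) = 336/370 = 0.908.

w = 0.908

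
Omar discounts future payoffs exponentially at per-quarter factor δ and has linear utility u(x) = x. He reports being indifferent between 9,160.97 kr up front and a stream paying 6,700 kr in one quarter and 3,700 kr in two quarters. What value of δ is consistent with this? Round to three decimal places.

Equating present values: 9160.97 = 6700δ + 3700δ².
That is, 3700δ² + 6700δ − 9160.97 = 0, a quadratic in δ.
δ = (−6700 + √(6700² + 4·3700·9160.97)) / (2·3700) = (−6700 + √180472356.00) / 7400 ≈ 0.910.

δ ≈ 0.910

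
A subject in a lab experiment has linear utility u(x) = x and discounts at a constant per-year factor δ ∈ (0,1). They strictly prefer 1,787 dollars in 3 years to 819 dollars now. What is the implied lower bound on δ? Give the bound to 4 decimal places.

δ > 0.7710

The preference means 819 < δ^3·1787.
So δ^3 > 819/1787 = 0.45831; taking the cube root of both positive sides preserves the inequality.
δ > 0.45831^(1/3) = 0.7710.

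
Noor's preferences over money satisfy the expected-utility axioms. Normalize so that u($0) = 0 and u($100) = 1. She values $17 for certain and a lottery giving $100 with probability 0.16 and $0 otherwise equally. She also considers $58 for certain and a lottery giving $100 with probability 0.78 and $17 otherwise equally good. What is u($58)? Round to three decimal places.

First, u($17) = 0.16·u($100) + 0.84·u($0) = 0.16.
The second indifference gives u($58) = 0.78·u($100) + 0.22·u($17) = 0.78·1.00 + 0.22·0.16 = 0.8152.

0.815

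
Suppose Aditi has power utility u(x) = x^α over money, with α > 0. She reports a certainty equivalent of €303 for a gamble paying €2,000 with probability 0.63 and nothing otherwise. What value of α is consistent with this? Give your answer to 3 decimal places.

Since u(0) = 0, the lottery's EU is 0.63·2000^α.
Indifference: 303^α = 0.63·2000^α, so (303/2000)^α = 0.63.
Take logs: α = ln 0.63 / ln(303/2000) ≈ 0.24483.

α ≈ 0.245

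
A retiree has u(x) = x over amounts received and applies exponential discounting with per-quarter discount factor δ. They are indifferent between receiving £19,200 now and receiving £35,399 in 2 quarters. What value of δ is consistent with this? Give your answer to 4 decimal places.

Equating discounted utilities: u(19200) = δ^2·u(35399) ⇒ δ^2 = u(19200)/u(35399).
With u(x) = x: δ^2 = 19200/35399 = 0.54239.
So δ = 0.54239^(1/2) ≈ 0.7365.

δ ≈ 0.7365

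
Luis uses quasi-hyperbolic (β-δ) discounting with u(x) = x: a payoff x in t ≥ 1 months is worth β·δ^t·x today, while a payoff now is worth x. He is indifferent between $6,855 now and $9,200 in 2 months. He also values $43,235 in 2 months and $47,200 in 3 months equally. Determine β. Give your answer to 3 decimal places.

β ≈ 0.888

From the later pair, β·δ^2·43235 = β·δ^3·47200; dividing through, δ = 43235/47200 = 0.91600.
The first indifference: 6855 = β·δ^2·9200, so β = 6855/(δ^2·9200) = 6855/(0.83905·9200) ≈ 0.888.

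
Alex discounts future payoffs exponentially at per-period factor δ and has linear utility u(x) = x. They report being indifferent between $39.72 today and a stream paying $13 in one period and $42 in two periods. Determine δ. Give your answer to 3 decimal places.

Present value of the stream is 13·δ + 42·δ². Indifference gives 13δ + 42δ² = 39.72.
Rearranged: 42δ² + 13δ − 39.72 = 0.
δ = (−13 + √(13² + 4·42·39.72)) / (2·42) = (−13 + √6841.96) / 84 ≈ 0.830.

δ ≈ 0.830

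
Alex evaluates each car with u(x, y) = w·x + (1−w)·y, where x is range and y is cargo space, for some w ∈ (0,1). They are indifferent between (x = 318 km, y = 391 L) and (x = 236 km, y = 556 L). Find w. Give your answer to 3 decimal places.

w = 0.668

Indifference: w·318 + (1−w)·391 = w·236 + (1−w)·556.
Collecting terms: w·82 = (1−w)·165.
So w/(1−w) = 165/82 = 2.0122, giving w = 165/(82+165) = 0.668.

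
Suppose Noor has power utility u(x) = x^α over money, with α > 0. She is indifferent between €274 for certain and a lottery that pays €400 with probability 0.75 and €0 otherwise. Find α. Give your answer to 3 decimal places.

EU(lottery) = 0.75·400^α + 0.25·0 = 0.75·400^α.
Setting u(274) equal to that: 274^α = 0.75·400^α ⇒ (274/400)^α = 0.75.
α = ln(0.75) / ln(274/400) = -0.287682/-0.378336 ≈ 0.760.

α ≈ 0.760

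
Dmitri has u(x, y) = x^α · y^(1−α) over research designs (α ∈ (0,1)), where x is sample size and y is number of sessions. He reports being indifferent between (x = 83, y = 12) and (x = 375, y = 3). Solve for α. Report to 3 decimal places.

α ≈ 0.479

Indifference: 83^α · 12^(1−α) = 375^α · 3^(1−α).
Taking logs: α·ln 83 + (1−α)·ln 12 = α·ln 375 + (1−α)·ln 3, i.e. α·-1.508085 = (1−α)·-1.386294.
So α/(1−α) = (-1.386294)/(-1.508085) = 0.919241, and α = 0.919241/1.919241 ≈ 0.479.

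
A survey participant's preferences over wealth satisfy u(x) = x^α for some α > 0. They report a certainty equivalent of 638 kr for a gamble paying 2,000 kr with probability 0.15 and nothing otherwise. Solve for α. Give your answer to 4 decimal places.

The lottery's expected utility is 0.15·u(2000) + 0.85·u(0) = 0.15·2000^α (since u(0) = 0 for α > 0).
Setting u(638) equal to that: 638^α = 0.15·2000^α ⇒ (638/2000)^α = 0.15.
Take logs: α = ln 0.15 / ln(638/2000) ≈ 1.660406.

α ≈ 1.6604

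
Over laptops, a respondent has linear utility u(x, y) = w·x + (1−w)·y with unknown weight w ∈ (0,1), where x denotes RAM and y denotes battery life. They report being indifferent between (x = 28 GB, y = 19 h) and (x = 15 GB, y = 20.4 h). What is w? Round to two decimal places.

Indifference: w·28 + (1−w)·19 = w·15 + (1−w)·20.4.
Collecting terms: w·13 = (1−w)·1.4.
The marginal rate of substitution is 1.4/13, so w = 1.4/(13+1.4) = 0.10.

w = 0.10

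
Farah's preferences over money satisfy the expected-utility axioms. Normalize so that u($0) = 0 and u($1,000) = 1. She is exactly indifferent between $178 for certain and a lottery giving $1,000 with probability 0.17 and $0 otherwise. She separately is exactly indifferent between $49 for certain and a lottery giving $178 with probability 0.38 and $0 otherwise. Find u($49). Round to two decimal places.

0.06

First, u($178) = 0.17·u($1,000) + 0.83·u($0) = 0.17.
Chaining: u($49) = 0.38·0.17 + 0.62·0.00 = 0.0646.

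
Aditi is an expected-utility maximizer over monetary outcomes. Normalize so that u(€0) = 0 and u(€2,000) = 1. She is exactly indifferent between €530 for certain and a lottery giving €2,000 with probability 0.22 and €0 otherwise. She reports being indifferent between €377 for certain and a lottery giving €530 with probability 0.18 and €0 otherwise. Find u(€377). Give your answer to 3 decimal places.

From the first indifference, u(€530) = 0.22·u(€2,000) + 0.78·u(€0) = 0.22·1 + 0.78·0 = 0.22.
Then u(€377) = 0.18·u(€530) + 0.82·u(€0) = 0.18·0.22 + 0.82·0.00 = 0.0396.

0.040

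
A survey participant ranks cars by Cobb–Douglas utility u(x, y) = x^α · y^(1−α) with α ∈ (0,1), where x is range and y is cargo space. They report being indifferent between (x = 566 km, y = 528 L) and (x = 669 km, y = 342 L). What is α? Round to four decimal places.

Set the two utilities equal: 566^α·528^(1−α) = 669^α·342^(1−α).
(566/669)^α = (342/528)^(1−α); take logs: α·ln(566/669) = (1−α)·ln(342/528), i.e. α·-0.1671900 = (1−α)·-0.4342855.
With A = -0.1671900 and B = -0.4342855: α·A = (1−α)·B, so α = B/(A+B) = -0.4342855/-0.6014755 ≈ 0.7220.

α ≈ 0.7220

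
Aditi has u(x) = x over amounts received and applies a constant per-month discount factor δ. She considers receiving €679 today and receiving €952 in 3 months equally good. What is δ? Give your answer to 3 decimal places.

The payoff in 3 months is discounted by δ^3, so u(679) = δ^3·u(952) and δ^3 = u(679)/u(952).
With u(x) = x: δ^3 = 679/952 = 0.71324.
So δ = 0.71324^(1/3) ≈ 0.893.

δ ≈ 0.893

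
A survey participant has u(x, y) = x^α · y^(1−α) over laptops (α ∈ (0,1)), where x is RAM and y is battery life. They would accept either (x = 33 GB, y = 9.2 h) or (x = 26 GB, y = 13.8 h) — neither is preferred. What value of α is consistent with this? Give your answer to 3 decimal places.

The Cobb–Douglas utilities coincide, so 33^α·9.2^(1−α) = 26^α·13.8^(1−α).
Taking logs: α·ln 33 + (1−α)·ln 9.2 = α·ln 26 + (1−α)·ln 13.8, i.e. α·0.238411 = (1−α)·0.405465.
So α/(1−α) = (0.405465)/(0.238411) = 1.700698, and α = 1.700698/2.700698 ≈ 0.630.

α ≈ 0.630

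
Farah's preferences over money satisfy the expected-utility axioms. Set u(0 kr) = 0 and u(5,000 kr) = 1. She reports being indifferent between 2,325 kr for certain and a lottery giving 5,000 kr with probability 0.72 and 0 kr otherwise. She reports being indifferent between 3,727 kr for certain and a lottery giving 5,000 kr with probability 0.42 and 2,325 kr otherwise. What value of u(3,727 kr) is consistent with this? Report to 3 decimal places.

First, u(2,325 kr) = 0.72·u(5,000 kr) + 0.28·u(0 kr) = 0.72.
Then u(3,727 kr) = 0.42·u(5,000 kr) + 0.58·u(2,325 kr) = 0.42·1.00 + 0.58·0.72 = 0.8376.

0.838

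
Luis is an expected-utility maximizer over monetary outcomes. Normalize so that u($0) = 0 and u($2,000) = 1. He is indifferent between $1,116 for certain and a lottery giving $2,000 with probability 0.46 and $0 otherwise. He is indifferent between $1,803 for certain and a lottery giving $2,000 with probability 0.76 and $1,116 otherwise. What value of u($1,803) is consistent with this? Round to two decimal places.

First, u($1,116) = 0.46·u($2,000) + 0.54·u($0) = 0.46.
The second indifference gives u($1,803) = 0.76·u($2,000) + 0.24·u($1,116) = 0.76·1.00 + 0.24·0.46 = 0.8704.

0.87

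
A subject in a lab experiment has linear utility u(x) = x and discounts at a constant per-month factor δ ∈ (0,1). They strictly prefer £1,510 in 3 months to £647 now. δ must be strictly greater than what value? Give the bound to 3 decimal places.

δ > 0.754

Comparing present values: 647 < δ^3·1510.
Hence δ^3 > 647/1510 = 0.42848, and x ↦ x^(1/3) is increasing on (0,∞).
δ > 0.42848^(1/3) = 0.754.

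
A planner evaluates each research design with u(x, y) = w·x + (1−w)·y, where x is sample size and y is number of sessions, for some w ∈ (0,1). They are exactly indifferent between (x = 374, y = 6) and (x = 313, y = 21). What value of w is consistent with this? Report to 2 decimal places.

u(374,6) = u(313,21) means w·374 + (1−w)·6 = w·313 + (1−w)·21.
Collecting terms: w·61 = (1−w)·15.
So w/(1−w) = 15/61 = 0.2459, giving w = 15/(61+15) = 0.20.

w = 0.20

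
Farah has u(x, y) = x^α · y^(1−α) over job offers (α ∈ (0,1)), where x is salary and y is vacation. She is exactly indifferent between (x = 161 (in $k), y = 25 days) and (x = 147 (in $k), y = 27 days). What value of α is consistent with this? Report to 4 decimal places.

α ≈ 0.4583

The Cobb–Douglas utilities coincide, so 161^α·25^(1−α) = 147^α·27^(1−α).
(161/147)^α = (27/25)^(1−α); take logs: α·ln(161/147) = (1−α)·ln(27/25), i.e. α·0.0909718 = (1−α)·0.0769610.
Thus α·(0.1679328) = 0.0769610, so α = 0.0769610/0.1679328 ≈ 0.4583.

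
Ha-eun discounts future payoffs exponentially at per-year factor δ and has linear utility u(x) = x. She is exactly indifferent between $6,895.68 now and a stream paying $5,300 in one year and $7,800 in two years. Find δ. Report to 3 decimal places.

δ ≈ 0.660

Equating present values: 6895.68 = 5300δ + 7800δ².
Rearranged: 7800δ² + 5300δ − 6895.68 = 0.
δ = (−5300 + √(5300² + 4·7800·6895.68)) / (2·7800) = (−5300 + √243235216.00) / 15600 ≈ 0.660.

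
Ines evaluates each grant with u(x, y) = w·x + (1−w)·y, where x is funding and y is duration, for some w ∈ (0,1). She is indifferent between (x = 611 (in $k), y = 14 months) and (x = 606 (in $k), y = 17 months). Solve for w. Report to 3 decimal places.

u(611,14) = u(606,17) means w·611 + (1−w)·14 = w·606 + (1−w)·17.
w·(611−606) = (1−w)·(17−14), i.e. w·5 = (1−w)·3.
So w/(1−w) = 3/5 = 0.6000, giving w = 3/(5+3) = 0.375.

w = 0.375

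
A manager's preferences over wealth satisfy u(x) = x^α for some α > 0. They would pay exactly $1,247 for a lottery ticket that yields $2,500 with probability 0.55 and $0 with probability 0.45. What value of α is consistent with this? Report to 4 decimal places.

The lottery's expected utility is 0.55·u(2500) + 0.45·u(0) = 0.55·2500^α (since u(0) = 0 for α > 0).
Equating: 1247^α = 0.55·2500^α, i.e. 0.4988^α = 0.55.
α = ln(0.55) / ln(1247/2500) = -0.5978370/-0.6955501 ≈ 0.8595.

α ≈ 0.8595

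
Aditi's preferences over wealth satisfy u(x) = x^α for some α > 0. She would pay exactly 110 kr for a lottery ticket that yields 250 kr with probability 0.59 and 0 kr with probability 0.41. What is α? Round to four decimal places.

α ≈ 0.6427

Since u(0) = 0, the lottery's EU is 0.59·250^α.
Indifference: 110^α = 0.59·250^α, so (110/250)^α = 0.59.
Taking logs: α·ln(110/250) = ln(0.59), so α = -0.5276327 / -0.8209806 ≈ 0.6427.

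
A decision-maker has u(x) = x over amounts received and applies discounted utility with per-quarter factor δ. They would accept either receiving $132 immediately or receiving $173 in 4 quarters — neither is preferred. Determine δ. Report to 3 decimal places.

δ ≈ 0.935

Indifference means u(132) = δ^4 · u(173), so δ^4 = u(132)/u(173).
With u(x) = x: δ^4 = 132/173 = 0.76301.
So δ = 0.76301^(1/4) ≈ 0.935.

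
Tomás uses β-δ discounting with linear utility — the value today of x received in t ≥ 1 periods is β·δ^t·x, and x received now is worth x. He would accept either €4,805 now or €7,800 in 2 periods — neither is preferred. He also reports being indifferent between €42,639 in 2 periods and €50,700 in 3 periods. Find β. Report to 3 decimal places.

β ≈ 0.871

The second indifference involves only future payoffs, so β cancels: β·δ^2·42639 = β·δ^3·50700, giving δ = 42639/50700 = 0.84101.
The first indifference: 4805 = β·δ^2·7800, so β = 4805/(δ^2·7800) = 4805/(0.70729·7800) ≈ 0.871.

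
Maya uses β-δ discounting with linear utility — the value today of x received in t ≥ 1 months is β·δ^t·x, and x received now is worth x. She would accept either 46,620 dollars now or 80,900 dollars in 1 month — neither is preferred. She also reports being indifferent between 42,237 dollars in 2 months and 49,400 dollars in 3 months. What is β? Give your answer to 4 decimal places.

Both payoffs in the second observation are in the future, so β drops out: δ^2·42237 = δ^3·49400 ⇒ δ = 42237/49400 = 0.85500.
The first indifference: 46620 = β·δ·80900, so β = 46620/(δ·80900) = 46620/(0.85500·80900) ≈ 0.6740.

β ≈ 0.6740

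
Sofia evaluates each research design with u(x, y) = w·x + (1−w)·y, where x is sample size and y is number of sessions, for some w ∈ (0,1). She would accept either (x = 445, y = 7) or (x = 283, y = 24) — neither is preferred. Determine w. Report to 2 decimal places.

Equating utilities: w·445 + (1−w)·7 = w·283 + (1−w)·24.
Rearranging, 162·w − 17·(1−w) = 0.
The marginal rate of substitution is 17/162, so w = 17/(162+17) = 0.09.

w = 0.09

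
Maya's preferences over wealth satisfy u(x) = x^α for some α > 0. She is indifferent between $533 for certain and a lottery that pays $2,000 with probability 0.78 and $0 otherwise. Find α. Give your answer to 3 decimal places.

α ≈ 0.188

The lottery's expected utility is 0.78·u(2000) + 0.22·u(0) = 0.78·2000^α (since u(0) = 0 for α > 0).
Equating: 533^α = 0.78·2000^α, i.e. 0.2665^α = 0.78.
Taking logs: α·ln(533/2000) = ln(0.78), so α = -0.248461 / -1.322381 ≈ 0.188.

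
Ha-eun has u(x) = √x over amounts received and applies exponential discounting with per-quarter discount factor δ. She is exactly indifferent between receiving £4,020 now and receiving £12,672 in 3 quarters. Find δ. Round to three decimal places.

The payoff in 3 quarters is discounted by δ^3, so u(4020) = δ^3·u(12672) and δ^3 = u(4020)/u(12672).
Since u(x) = √x, δ^3 = √(4020/12672) = 0.56324.
Hence δ = (0.56324)^(1/3) = 0.82584.

δ ≈ 0.826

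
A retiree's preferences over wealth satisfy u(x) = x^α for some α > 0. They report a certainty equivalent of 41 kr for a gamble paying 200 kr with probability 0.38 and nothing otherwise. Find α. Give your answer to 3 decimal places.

The lottery's expected utility is 0.38·u(200) + 0.62·u(0) = 0.38·200^α (since u(0) = 0 for α > 0).
Equating: 41^α = 0.38·200^α, i.e. 0.2050^α = 0.38.
α = ln(0.38) / ln(41/200) = -0.967584/-1.584745 ≈ 0.611.

α ≈ 0.611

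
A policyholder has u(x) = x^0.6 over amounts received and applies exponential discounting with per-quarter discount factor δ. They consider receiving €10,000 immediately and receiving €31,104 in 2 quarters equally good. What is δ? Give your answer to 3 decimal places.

δ ≈ 0.711

Equating discounted utilities: u(10000) = δ^2·u(31104) ⇒ δ^2 = u(10000)/u(31104).
Since u(x) = x^0.6, δ^2 = (10000/31104)^0.6 = 0.32150^0.6 = 0.50619.
So δ = 0.50619^(1/2) ≈ 0.711.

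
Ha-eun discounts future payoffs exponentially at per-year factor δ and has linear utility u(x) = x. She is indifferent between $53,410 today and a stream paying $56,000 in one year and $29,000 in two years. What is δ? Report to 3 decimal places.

Equating present values: 53410 = 56000δ + 29000δ².
Rearranged: 29000δ² + 56000δ − 53410 = 0.
By the quadratic formula (taking the positive root), δ = (−56000 + √9331560000.00) / 58000 ≈ 0.700.

δ ≈ 0.700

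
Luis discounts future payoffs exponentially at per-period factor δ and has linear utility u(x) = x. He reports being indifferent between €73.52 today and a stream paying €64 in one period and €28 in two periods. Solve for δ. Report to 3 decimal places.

Equating present values: 73.52 = 64δ + 28δ².
Rearranged: 28δ² + 64δ − 73.52 = 0.
The positive root is δ = [−64 + √(64² + 4·28·73.52)] / (2·28) = (−64 + 111.042)/56 ≈ 0.840.

δ ≈ 0.840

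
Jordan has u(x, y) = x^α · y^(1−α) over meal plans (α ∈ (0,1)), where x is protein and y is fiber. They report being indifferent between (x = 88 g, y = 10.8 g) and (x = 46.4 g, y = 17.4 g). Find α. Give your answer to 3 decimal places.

α ≈ 0.427

Indifference: 88^α · 10.8^(1−α) = 46.4^α · 17.4^(1−α).
Rearrange to (88/46.4)^α = (17.4/10.8)^(1−α) and take logs: α·0.640037 = (1−α)·0.476924.
Thus α·(1.116961) = 0.476924, so α = 0.476924/1.116961 ≈ 0.427.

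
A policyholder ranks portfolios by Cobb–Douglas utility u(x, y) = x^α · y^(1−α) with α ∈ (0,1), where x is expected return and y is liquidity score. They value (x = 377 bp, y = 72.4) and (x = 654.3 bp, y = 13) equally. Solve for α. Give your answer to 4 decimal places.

The Cobb–Douglas utilities coincide, so 377^α·72.4^(1−α) = 654.3^α·13^(1−α).
(377/654.3)^α = (13/72.4)^(1−α); take logs: α·ln(377/654.3) = (1−α)·ln(13/72.4), i.e. α·-0.5513208 = (1−α)·-1.7172569.
With A = -0.5513208 and B = -1.7172569: α·A = (1−α)·B, so α = B/(A+B) = -1.7172569/-2.2685777 ≈ 0.7570.

α ≈ 0.7570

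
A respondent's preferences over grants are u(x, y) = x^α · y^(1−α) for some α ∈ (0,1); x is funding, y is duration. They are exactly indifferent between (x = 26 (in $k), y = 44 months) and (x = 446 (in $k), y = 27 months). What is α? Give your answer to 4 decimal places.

α ≈ 0.1466

Indifference: 26^α · 44^(1−α) = 446^α · 27^(1−α).
Taking logs: α·ln 26 + (1−α)·ln 44 = α·ln 446 + (1−α)·ln 27, i.e. α·-2.8422224 = (1−α)·-0.4883528.
Thus α·(-3.3305752) = -0.4883528, so α = -0.4883528/-3.3305752 ≈ 0.1466.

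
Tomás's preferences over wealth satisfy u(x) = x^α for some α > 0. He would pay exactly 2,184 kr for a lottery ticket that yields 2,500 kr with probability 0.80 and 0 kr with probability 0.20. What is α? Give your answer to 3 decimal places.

α ≈ 1.651

The lottery's expected utility is 0.80·u(2500) + 0.20·u(0) = 0.80·2500^α (since u(0) = 0 for α > 0).
Equating: 2184^α = 0.80·2500^α, i.e. 0.8736^α = 0.80.
Take logs: α = ln 0.80 / ln(2184/2500) ≈ 1.65129.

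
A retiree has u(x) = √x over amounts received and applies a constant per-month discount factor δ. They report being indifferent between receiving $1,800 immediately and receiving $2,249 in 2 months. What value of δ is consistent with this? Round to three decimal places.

δ ≈ 0.946

Equating discounted utilities: u(1800) = δ^2·u(2249) ⇒ δ^2 = u(1800)/u(2249).
Since u(x) = √x, δ^2 = √(1800/2249) = 0.89463.
Hence δ = (0.89463)^(1/2) = 0.94585.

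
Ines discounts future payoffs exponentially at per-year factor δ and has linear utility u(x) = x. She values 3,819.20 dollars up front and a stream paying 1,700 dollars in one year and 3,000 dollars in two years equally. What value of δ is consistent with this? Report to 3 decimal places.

Present value of the stream is 1700·δ + 3000·δ². Indifference gives 1700δ + 3000δ² = 3819.20.
So 3000δ² + 1700δ − 3819.20 = 0.
By the quadratic formula (taking the positive root), δ = (−1700 + √48720400.00) / 6000 ≈ 0.880.

δ ≈ 0.880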